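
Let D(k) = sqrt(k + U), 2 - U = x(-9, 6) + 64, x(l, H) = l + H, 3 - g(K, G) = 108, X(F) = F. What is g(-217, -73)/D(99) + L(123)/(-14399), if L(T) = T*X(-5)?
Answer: 615/14399 - 21*sqrt(10)/4 ≈ -16.559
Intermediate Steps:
g(K, G) = -105 (g(K, G) = 3 - 1*108 = 3 - 108 = -105)
x(l, H) = H + l
U = -59 (U = 2 - ((6 - 9) + 64) = 2 - (-3 + 64) = 2 - 1*61 = 2 - 61 = -59)
L(T) = -5*T (L(T) = T*(-5) = -5*T)
D(k) = sqrt(-59 + k) (D(k) = sqrt(k - 59) = sqrt(-59 + k))
g(-217, -73)/D(99) + L(123)/(-14399) = -105/sqrt(-59 + 99) - 5*123/(-14399) = -105*sqrt(10)/20 - 615*(-1/14399) = -105*sqrt(10)/20 + 615/14399 = -21*sqrt(10)/4 + 615/14399 = 615/14399 - 21*sqrt(10)/4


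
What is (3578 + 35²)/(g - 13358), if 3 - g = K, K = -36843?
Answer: 4803/23488 ≈ 0.20449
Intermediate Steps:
g = 36846 (g = 3 - 1*(-36843) = 3 + 36843 = 36846)
(3578 + 35²)/(g - 13358) = (3578 + 35²)/(36846 - 13358) = (3578 + 1225)/23488 = 4803*(1/23488) = 4803/23488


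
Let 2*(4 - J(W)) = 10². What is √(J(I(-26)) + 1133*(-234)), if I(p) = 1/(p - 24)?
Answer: 4*I*√16573 ≈ 514.94*I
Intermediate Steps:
I(p) = 1/(-24 + p)
J(W) = -46 (J(W) = 4 - ½*10² = 4 - ½*100 = 4 - 50 = -46)
√(J(I(-26)) + 1133*(-234)) = √(-46 + 1133*(-234)) = √(-46 - 265122) = √(-265168) = 4*I*√16573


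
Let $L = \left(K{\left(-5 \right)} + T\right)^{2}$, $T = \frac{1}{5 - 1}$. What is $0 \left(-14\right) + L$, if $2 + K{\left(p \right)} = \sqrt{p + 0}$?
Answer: $\frac{\left(7 - 4 i \sqrt{5}\right)^{2}}{16} \approx -1.9375 - 7.8262 i$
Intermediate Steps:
$T = \frac{1}{4} \approx 0.25$
$K{\left(p \right)} = -2 + \sqrt{p}$ ($K{\left(p \right)} = -2 + \sqrt{p + 0} = -2 + \sqrt{p}$)
$L = \left(- \frac{7}{4} + i \sqrt{5}\right)^{2}$ ($L = \left(\left(-2 + \sqrt{-5}\right) + \frac{1}{4}\right)^{2} = \left(\left(-2 + i \sqrt{5}\right) + \frac{1}{4}\right)^{2} = \left(- \frac{7}{4} + i \sqrt{5}\right)^{2} \approx -1.9375 - 7.8262 i$)
$0 \left(-14\right) + L = 0 \left(-14\right) + \frac{\left(7 - 4 i \sqrt{5}\right)^{2}}{16} = 0 + \frac{\left(7 - 4 i \sqrt{5}\right)^{2}}{16} = \frac{\left(7 - 4 i \sqrt{5}\right)^{2}}{16}$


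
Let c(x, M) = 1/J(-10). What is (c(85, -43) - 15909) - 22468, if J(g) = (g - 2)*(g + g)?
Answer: -9210479/240 ≈ -38377.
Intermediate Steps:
J(g) = 2*g*(-2 + g) (J(g) = (-2 + g)*(2*g) = 2*g*(-2 + g))
c(x, M) = 1/240 (c(x, M) = 1/(2*(-10)*(-2 - 10)) = 1/(2*(-10)*(-12)) = 1/240)
(c(85, -43) - 15909) - 22468 = (1/240 - 15909) - 22468 = -3818159/240 - 22468 = -9210479/240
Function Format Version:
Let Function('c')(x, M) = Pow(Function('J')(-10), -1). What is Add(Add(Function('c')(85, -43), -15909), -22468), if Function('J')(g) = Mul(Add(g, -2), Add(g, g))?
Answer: Rational(-9210479, 240) ≈ -38377.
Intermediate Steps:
Function('J')(g) = Mul(2, g, Add(-2, g)) (Function('J')(g) = Mul(Add(-2, g), Mul(2, g)) = Mul(2, g, Add(-2, g)))
Function('c')(x, M) = Rational(1, 240) (Function('c')(x, M) = Pow(Mul(2, -10, Add(-2, -10)), -1) = Pow(Mul(2, -10, -12), -1) = Pow(240, -1) = Rational(1, 240))
Add(Add(Function('c')(85, -43), -15909), -22468) = Add(Add(Rational(1, 240), -15909), -22468) = Add(Rational(-3818159, 240), -22468) = Rational(-9210479, 240)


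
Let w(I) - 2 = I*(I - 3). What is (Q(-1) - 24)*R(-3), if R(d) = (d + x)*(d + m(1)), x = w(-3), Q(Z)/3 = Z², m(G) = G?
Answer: 714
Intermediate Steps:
w(I) = 2 + I*(-3 + I) (w(I) = 2 + I*(I - 3) = 2 + I*(-3 + I))
Q(Z) = 3*Z²
x = 20 (x = 2 + (-3)² - 3*(-3) = 2 + 9 + 9 = 20)
R(d) = (1 + d)*(20 + d) (R(d) = (d + 20)*(d + 1) = (20 + d)*(1 + d) = (1 + d)*(20 + d))
(Q(-1) - 24)*R(-3) = (3*(-1)² - 24)*(20 + (-3)² + 21*(-3)) = (3*1 - 24)*(20 + 9 - 63) = (3 - 24)*(-34) = -21*(-34) = 714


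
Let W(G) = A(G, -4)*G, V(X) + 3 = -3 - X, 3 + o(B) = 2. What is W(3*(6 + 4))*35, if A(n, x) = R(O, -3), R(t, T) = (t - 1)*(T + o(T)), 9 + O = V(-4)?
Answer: 50400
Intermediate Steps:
o(B) = -1 (o(B) = -3 + 2 = -1)
V(X) = -6 - X (V(X) = -3 + (-3 - X) = -6 - X)
O = -11 (O = -9 + (-6 - 1*(-4)) = -9 + (-6 + 4) = -9 - 2 = -11)
R(t, T) = (-1 + T)*(-1 + t) (R(t, T) = (t - 1)*(T - 1) = (-1 + t)*(-1 + T) = (-1 + T)*(-1 + t))
A(n, x) = 48 (A(n, x) = 1 - 1*(-3) - 1*(-11) - 3*(-11) = 1 + 3 + 11 + 33 = 48)
W(G) = 48*G
W(3*(6 + 4))*35 = (48*(3*(6 + 4)))*35 = (48*(3*10))*35 = (48*30)*35 = 1440*35 = 50400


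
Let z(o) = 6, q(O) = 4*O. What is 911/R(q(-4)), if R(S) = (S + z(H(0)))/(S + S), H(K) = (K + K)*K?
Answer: 14576/5 ≈ 2915.2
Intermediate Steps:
H(K) = 2*K**2 (H(K) = (2*K)*K = 2*K**2)
R(S) = (6 + S)/(2*S) (R(S) = (S + 6)/(S + S) = (6 + S)/((2*S)) = (6 + S)*(1/(2*S)) = (6 + S)/(2*S))
911/R(q(-4)) = 911/(((6 + 4*(-4))/(2*((4*(-4)))))) = 911/(((1/2)*(6 - 16)/(-16))) = 911/(((1/2)*(-1/16)*(-10))) = 911/(5/16) = 911*(16/5) = 14576/5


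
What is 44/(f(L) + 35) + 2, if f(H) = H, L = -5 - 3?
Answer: 98/27 ≈ 3.6296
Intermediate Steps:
L = -8
44/(f(L) + 35) + 2 = 44/(-8 + 35) + 2 = 44/27 + 2 = 98/27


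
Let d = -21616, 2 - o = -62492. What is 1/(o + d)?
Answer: 1/40878 ≈ 2.4463e-5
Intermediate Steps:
o = 62494 (o = 2 - 1*(-62492) = 2 + 62492 = 62494)
1/(o + d) = 1/(62494 - 21616) = 1/40878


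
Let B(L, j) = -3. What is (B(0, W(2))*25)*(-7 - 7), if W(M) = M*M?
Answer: 1050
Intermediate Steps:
W(M) = M**2
(B(0, W(2))*25)*(-7 - 7) = (-3*25)*(-7 - 7) = -75*(-14) = 1050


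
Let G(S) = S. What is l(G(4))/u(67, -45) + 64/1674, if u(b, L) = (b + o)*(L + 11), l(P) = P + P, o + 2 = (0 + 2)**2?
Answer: 11396/327267 ≈ 0.034822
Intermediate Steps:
o = 2 (o = -2 + (0 + 2)**2 = -2 + 2**2 = -2 + 4 = 2)
l(P) = 2*P
u(b, L) = (2 + b)*(11 + L) (u(b, L) = (b + 2)*(L + 11) = (2 + b)*(11 + L))
l(G(4))/u(67, -45) + 64/1674 = (2*4)/(22 + 2*(-45) + 11*67 - 45*67) + 64/1674 = 8/(22 - 90 + 737 - 3015) + 64*(1/1674) = 8/(-2346) + 32/837 = 8*(-1/2346) + 32/837 = -4/1173 + 32/837 = 11396/327267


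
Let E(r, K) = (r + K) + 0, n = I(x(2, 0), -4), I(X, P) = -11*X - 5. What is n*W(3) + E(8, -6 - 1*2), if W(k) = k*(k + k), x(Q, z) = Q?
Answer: -486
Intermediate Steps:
W(k) = 2*k² (W(k) = k*(2*k) = 2*k²)
I(X, P) = -5 - 11*X
n = -27 (n = -5 - 11*2 = -5 - 22 = -27)
E(r, K) = K + r (E(r, K) = (K + r) + 0 = K + r)
n*W(3) + E(8, -6 - 1*2) = -54*3² + ((-6 - 1*2) + 8) = -54*9 + ((-6 - 2) + 8) = -27*18 + (-8 + 8) = -486 + 0 = -486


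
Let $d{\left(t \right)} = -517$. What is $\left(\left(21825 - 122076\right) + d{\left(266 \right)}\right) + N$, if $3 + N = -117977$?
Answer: $-218748$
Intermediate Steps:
$N = -117980$ ($N = -3 - 117977 = -117980$)
$\left(\left(21825 - 122076\right) + d{\left(266 \right)}\right) + N = \left(\left(21825 - 122076\right) - 517\right) - 117980 = \left(-100251 - 517\right) - 117980 = -100768 - 117980 = -218748$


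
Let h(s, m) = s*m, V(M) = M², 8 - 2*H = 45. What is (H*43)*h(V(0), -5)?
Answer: 0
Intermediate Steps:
H = -37/2 (H = 4 - ½*45 = 4 - 45/2 = -37/2 ≈ -18.500)
h(s, m) = m*s
(H*43)*h(V(0), -5) = (-37/2*43)*(-5*0²) = -(-7955)*0/2 = -1591/2*0 = 0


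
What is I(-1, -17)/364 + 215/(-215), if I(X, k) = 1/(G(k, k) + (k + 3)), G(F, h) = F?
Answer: -11285/11284 ≈ -1.0001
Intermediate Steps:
I(X, k) = 1/(3 + 2*k) (I(X, k) = 1/(k + (k + 3)) = 1/(k + (3 + k)) = 1/(3 + 2*k))
I(-1, -17)/364 + 215/(-215) = 1/((3 + 2*(-17))*364) + 215/(-215) = (1/364)/(3 - 34) + 215*(-1/215) = (1/364)/(-31) - 1 = -1/31*1/364 - 1 = -1/11284 - 1 = -11285/11284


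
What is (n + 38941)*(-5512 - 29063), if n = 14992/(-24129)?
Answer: -10828802375425/8043 ≈ -1.3464e+9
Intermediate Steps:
n = -14992/24129 (n = 14992*(-1/24129) = -14992/24129 ≈ -0.62133)
(n + 38941)*(-5512 - 29063) = (-14992/24129 + 38941)*(-5512 - 29063) = (939592397/24129)*(-34575) = -10828802375425/8043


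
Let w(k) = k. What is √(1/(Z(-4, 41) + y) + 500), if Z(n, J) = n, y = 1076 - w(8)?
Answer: √141512266/532 ≈ 22.361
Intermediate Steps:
y = 1068 (y = 1076 - 1*8 = 1076 - 8 = 1068)
√(1/(Z(-4, 41) + y) + 500) = √(1/(-4 + 1068) + 500) = √(1/1064 + 500) = √(532001/1064) = √141512266/532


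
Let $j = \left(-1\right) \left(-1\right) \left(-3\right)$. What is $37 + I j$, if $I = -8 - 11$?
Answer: $94$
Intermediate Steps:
$I = -19$
$j = -3$ ($j = 1 \left(-3\right) = -3$)
$37 + I j = 37 - -57 = 37 + 57 = 94$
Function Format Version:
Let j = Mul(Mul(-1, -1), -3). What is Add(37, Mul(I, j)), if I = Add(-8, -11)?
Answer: 94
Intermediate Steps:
I = -19
j = -3 (j = Mul(1, -3) = -3)
Add(37, Mul(I, j)) = Add(37, Mul(-19, -3)) = Add(37, 57) = 94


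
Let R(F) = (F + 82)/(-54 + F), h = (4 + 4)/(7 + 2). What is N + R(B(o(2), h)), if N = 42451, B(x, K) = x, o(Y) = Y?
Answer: 551842/13 ≈ 42449.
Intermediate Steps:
h = 8/9 ≈ 0.88889
R(F) = (82 + F)/(-54 + F)
N + R(B(o(2), h)) = 42451 + (82 + 2)/(-54 + 2) = 42451 + 84/(-52) = 42451 - 1/52*84 = 42451 - 21/13 = 551842/13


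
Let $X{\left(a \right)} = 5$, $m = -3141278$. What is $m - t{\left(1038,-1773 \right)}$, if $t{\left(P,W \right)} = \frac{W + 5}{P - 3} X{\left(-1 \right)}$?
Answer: $- \frac{650242778}{207} \approx -3.1413 \cdot 10^{6}$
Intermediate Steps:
$t{\left(P,W \right)} = \frac{5 \left(5 + W\right)}{-3 + P}$ ($t{\left(P,W \right)} = \frac{W + 5}{P - 3} \cdot 5 = \frac{5 + W}{-3 + P} 5 = \frac{5 \left(5 + W\right)}{-3 + P}$)
$m - t{\left(1038,-1773 \right)} = -3141278 - \frac{5 \left(5 - 1773\right)}{-3 + 1038} = -3141278 - 5 \cdot \frac{1}{1035} \left(-1768\right) = -3141278 - - \frac{1768}{207} = -3141278 + \frac{1768}{207} = - \frac{650242778}{207}$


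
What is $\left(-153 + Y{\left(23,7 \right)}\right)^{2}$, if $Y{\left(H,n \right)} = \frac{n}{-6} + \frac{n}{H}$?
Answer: $\frac{450840289}{19044} \approx 23674.0$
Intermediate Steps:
$Y{\left(H,n \right)} = - \frac{n}{6} + \frac{n}{H}$ ($Y{\left(H,n \right)} = n \left(- \frac{1}{6}\right) + \frac{n}{H} = - \frac{n}{6} + \frac{n}{H}$)
$\left(-153 + Y{\left(23,7 \right)}\right)^{2} = \left(-153 + \left(\left(- \frac{1}{6}\right) 7 + \frac{7}{23}\right)\right)^{2} = \left(-153 + \left(- \frac{7}{6} + 7 \cdot \frac{1}{23}\right)\right)^{2} = \left(-153 + \left(- \frac{7}{6} + \frac{7}{23}\right)\right)^{2} = \left(-153 - \frac{119}{138}\right)^{2} = \left(- \frac{21233}{138}\right)^{2} = \frac{450840289}{19044}$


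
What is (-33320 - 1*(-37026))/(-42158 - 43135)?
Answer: -3706/85293 ≈ -0.043450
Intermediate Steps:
(-33320 - 1*(-37026))/(-42158 - 43135) = (-33320 + 37026)/(-85293) = 3706*(-1/85293) = -3706/85293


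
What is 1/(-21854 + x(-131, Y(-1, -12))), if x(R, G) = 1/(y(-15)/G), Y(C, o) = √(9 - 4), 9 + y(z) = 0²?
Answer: -1770174/38685382591 + 9*√5/38685382591 ≈ -4.5758e-5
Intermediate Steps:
y(z) = -9 (y(z) = -9 + 0² = -9 + 0 = -9)
Y(C, o) = √5
x(R, G) = -G/9 (x(R, G) = 1/(-9/G) = -G/9)
1/(-21854 + x(-131, Y(-1, -12))) = 1/(-21854 - √5/9)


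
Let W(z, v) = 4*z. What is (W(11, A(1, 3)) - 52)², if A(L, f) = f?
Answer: 64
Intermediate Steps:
(W(11, A(1, 3)) - 52)² = (4*11 - 52)² = (44 - 52)² = (-8)² = 64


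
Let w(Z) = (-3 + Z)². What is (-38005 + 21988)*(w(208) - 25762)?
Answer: -260484471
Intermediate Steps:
(-38005 + 21988)*(w(208) - 25762) = (-38005 + 21988)*((-3 + 208)² - 25762) = -16017*(205² - 25762) = -16017*(42025 - 25762) = -16017*16263 = -260484471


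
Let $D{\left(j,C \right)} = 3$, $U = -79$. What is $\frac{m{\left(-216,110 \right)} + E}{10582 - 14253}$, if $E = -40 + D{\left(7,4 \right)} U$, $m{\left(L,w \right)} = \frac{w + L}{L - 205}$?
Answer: $\frac{116511}{1545491} \approx 0.075388$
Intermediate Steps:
$m{\left(L,w \right)} = \frac{L + w}{-205 + L}$
$E = -277$ ($E = -40 + 3 \left(-79\right) = -40 - 237 = -277$)
$\frac{m{\left(-216,110 \right)} + E}{10582 - 14253} = \frac{\frac{-216 + 110}{-205 - 216} - 277}{10582 - 14253} = \frac{\frac{1}{-421} \left(-106\right) - 277}{-3671} = \left(\left(- \frac{1}{421}\right) \left(-106\right) - 277\right) \left(- \frac{1}{3671}\right) = \left(\frac{106}{421} - 277\right) \left(- \frac{1}{3671}\right) = \left(- \frac{116511}{421}\right) \left(- \frac{1}{3671}\right) = \frac{116511}{1545491}$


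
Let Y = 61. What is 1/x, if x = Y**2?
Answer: 1/3721 ≈ 0.00026874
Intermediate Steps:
x = 3721 (x = 61**2 = 3721)
1/x = 1/3721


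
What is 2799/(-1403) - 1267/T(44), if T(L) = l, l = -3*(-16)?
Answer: -1911953/67344 ≈ -28.391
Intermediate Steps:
l = 48
T(L) = 48
2799/(-1403) - 1267/T(44) = 2799/(-1403) - 1267/48 = 2799*(-1/1403) - 1267*1/48 = -2799/1403 - 1267/48 = -1911953/67344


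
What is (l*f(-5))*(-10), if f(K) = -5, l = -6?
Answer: -300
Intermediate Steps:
(l*f(-5))*(-10) = -6*(-5)*(-10) = 30*(-10) = -300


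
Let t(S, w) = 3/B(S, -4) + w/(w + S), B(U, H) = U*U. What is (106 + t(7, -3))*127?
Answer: 2621407/196 ≈ 13375.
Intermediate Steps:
B(U, H) = U²
t(S, w) = 3/S² + w/(S + w) (t(S, w) = 3/(S²) + w/(w + S) = 3/S² + w/(S + w))
(106 + t(7, -3))*127 = (106 + (3*7 + 3*(-3) - 3*7²)/(7²*(7 - 3)))*127 = (106 + (1/49)*(21 - 9 - 3*49)/4)*127 = (106 + (1/49)*(¼)*(21 - 9 - 147))*127 = (106 + (1/49)*(¼)*(-135))*127 = (106 - 135/196)*127 = (20641/196)*127 = 2621407/196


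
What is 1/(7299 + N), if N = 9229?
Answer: 1/16528 ≈ 6.0503e-5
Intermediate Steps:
1/(7299 + N) = 1/(7299 + 9229) = 1/16528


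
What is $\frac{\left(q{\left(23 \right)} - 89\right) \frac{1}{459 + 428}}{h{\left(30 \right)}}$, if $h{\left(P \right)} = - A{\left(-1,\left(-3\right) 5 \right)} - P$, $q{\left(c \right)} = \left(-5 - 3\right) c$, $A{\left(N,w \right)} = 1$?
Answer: $\frac{273}{27497} \approx 0.0099284$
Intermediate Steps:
$q{\left(c \right)} = - 8 c$
$h{\left(P \right)} = -1 - P$ ($h{\left(P \right)} = \left(-1\right) 1 - P = -1 - P$)
$\frac{\left(q{\left(23 \right)} - 89\right) \frac{1}{459 + 428}}{h{\left(30 \right)}} = \frac{\left(\left(-8\right) 23 - 89\right) \frac{1}{459 + 428}}{-1 - 30} = \frac{\left(-184 - 89\right) \frac{1}{887}}{-1 - 30} = \frac{\left(-273\right) \frac{1}{887}}{-31} = \left(- \frac{273}{887}\right) \left(- \frac{1}{31}\right) = \frac{273}{27497}$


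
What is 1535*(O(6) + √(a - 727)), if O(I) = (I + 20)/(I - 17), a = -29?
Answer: -39910/11 + 9210*I*√21 ≈ -3628.2 + 42206.0*I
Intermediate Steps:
O(I) = (20 + I)/(-17 + I)
1535*(O(6) + √(a - 727)) = 1535*((20 + 6)/(-17 + 6) + √(-29 - 727)) = 1535*(26/(-11) + √(-756)) = 1535*(-1/11*26 + 6*I*√21) = 1535*(-26/11 + 6*I*√21) = -39910/11 + 9210*I*√21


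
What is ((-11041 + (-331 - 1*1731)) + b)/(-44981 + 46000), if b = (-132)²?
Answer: 4321/1019 ≈ 4.2404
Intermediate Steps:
b = 17424
((-11041 + (-331 - 1*1731)) + b)/(-44981 + 46000) = ((-11041 + (-331 - 1*1731)) + 17424)/(-44981 + 46000) = ((-11041 + (-331 - 1731)) + 17424)/1019 = ((-11041 - 2062) + 17424)*(1/1019) = (-13103 + 17424)*(1/1019) = 4321*(1/1019) = 4321/1019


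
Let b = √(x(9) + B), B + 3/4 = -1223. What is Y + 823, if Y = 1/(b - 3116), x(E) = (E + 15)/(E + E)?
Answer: 95902622651/116528141 - 2*I*√44007/116528141 ≈ 823.0 - 3.6005e-6*I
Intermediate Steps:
x(E) = (15 + E)/(2*E) (x(E) = (15 + E)/((2*E)) = (15 + E)*(1/(2*E)) = (15 + E)/(2*E))
B = -4895/4 (B = -¾ - 1223 = -4895/4 ≈ -1223.8)
b = I*√44007/6 (b = √((½)*(15 + 9)/9 - 4895/4) = √((½)*(⅑)*24 - 4895/4) = √(4/3 - 4895/4) = √(-14669/12) = I*√44007/6 ≈ 34.963*I)
Y = 1/(-3116 + I*√44007/6) (Y = 1/(I*√44007/6 - 3116) = 1/(-3116 + I*√44007/6) ≈ -0.00032088 - 3.6e-6*I)
Y + 823 = (-37392/116528141 - 2*I*√44007/116528141) + 823 = 95902622651/116528141 - 2*I*√44007/116528141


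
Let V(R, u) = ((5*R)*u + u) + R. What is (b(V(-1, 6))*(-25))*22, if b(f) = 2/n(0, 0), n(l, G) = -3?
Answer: 1100/3 ≈ 366.67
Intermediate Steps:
V(R, u) = R + u + 5*R*u (V(R, u) = (5*R*u + u) + R = (u + 5*R*u) + R = R + u + 5*R*u)
b(f) = -⅔ (b(f) = 2/(-3) = 2*(-⅓) = -⅔)
(b(V(-1, 6))*(-25))*22 = -⅔*(-25)*22 = (50/3)*22 = 1100/3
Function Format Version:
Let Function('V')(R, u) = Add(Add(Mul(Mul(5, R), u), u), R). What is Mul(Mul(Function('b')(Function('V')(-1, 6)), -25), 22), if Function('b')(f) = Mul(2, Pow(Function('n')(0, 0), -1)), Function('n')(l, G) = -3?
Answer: Rational(1100, 3) ≈ 366.67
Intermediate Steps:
Function('V')(R, u) = Add(R, u, Mul(5, R, u)) (Function('V')(R, u) = Add(Add(Mul(5, R, u), u), R) = Add(Add(u, Mul(5, R, u)), R) = Add(R, u, Mul(5, R, u)))
Function('b')(f) = Rational(-2, 3) (Function('b')(f) = Mul(2, Pow(-3, -1)) = Mul(2, Rational(-1, 3)) = Rational(-2, 3))
Mul(Mul(Function('b')(Function('V')(-1, 6)), -25), 22) = Mul(Mul(Rational(-2, 3), -25), 22) = Mul(Rational(50, 3), 22) = Rational(1100, 3)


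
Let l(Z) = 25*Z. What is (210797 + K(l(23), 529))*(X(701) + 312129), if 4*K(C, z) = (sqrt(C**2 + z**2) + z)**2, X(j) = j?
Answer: 271144620425/2 + 1903101305*sqrt(1154) ≈ 2.0022e+11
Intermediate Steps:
K(C, z) = (z + sqrt(C**2 + z**2))**2/4 (K(C, z) = (sqrt(C**2 + z**2) + z)**2/4 = (z + sqrt(C**2 + z**2))**2/4)
(210797 + K(l(23), 529))*(X(701) + 312129) = (210797 + (529 + sqrt((25*23)**2 + 529**2))**2/4)*(701 + 312129) = (210797 + (529 + sqrt(575**2 + 279841))**2/4)*312830 = (210797 + (529 + sqrt(330625 + 279841))**2/4)*312830 = (210797 + (529 + sqrt(610466))**2/4)*312830 = (210797 + (529 + 23*sqrt(1154))**2/4)*312830 = 65943625510 + 156415*(529 + 23*sqrt(1154))**2/2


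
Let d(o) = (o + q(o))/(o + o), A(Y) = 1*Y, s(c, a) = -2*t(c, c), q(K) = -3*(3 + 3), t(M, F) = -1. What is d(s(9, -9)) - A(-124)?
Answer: 120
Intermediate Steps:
q(K) = -18 (q(K) = -3*6 = -18)
s(c, a) = 2 (s(c, a) = -2*(-1) = 2)
A(Y) = Y
d(o) = (-18 + o)/(2*o) (d(o) = (o - 18)/(o + o) = (-18 + o)/((2*o)) = (-18 + o)*(1/(2*o)) = (-18 + o)/(2*o))
d(s(9, -9)) - A(-124) = (½)*(-18 + 2)/2 - 1*(-124) = (½)*(½)*(-16) + 124 = -4 + 124 = 120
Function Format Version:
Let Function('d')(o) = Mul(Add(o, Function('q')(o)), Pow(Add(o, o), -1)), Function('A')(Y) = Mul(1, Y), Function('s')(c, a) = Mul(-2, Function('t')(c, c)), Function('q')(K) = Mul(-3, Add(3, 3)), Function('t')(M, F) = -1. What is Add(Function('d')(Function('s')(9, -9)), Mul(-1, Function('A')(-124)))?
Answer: 120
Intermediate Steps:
Function('q')(K) = -18 (Function('q')(K) = Mul(-3, 6) = -18)
Function('s')(c, a) = 2 (Function('s')(c, a) = Mul(-2, -1) = 2)
Function('A')(Y) = Y
Function('d')(o) = Mul(Rational(1, 2), Pow(o, -1), Add(-18, o)) (Function('d')(o) = Mul(Add(o, -18), Pow(Add(o, o), -1)) = Mul(Add(-18, o), Pow(Mul(2, o), -1)) = Mul(Add(-18, o), Mul(Rational(1, 2), Pow(o, -1))) = Mul(Rational(1, 2), Pow(o, -1), Add(-18, o)))
Add(Function('d')(Function('s')(9, -9)), Mul(-1, Function('A')(-124))) = Add(Mul(Rational(1, 2), Pow(2, -1), Add(-18, 2)), Mul(-1, -124)) = Add(Mul(Rational(1, 2), Rational(1, 2), -16), 124) = Add(-4, 124) = 120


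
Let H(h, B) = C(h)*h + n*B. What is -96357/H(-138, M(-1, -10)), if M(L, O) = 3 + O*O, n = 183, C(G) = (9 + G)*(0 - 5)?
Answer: 32119/23387 ≈ 1.3734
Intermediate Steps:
C(G) = -45 - 5*G (C(G) = (9 + G)*(-5) = -45 - 5*G)
M(L, O) = 3 + O²
H(h, B) = 183*B + h*(-45 - 5*h) (H(h, B) = (-45 - 5*h)*h + 183*B = h*(-45 - 5*h) + 183*B = 183*B + h*(-45 - 5*h))
-96357/H(-138, M(-1, -10)) = -96357/(183*(3 + (-10)²) - 5*(-138)*(9 - 138)) = -96357/(183*(3 + 100) - 5*(-138)*(-129)) = -96357/(183*103 - 89010) = -96357/(18849 - 89010) = -96357/(-70161) = -96357*(-1/70161) = 32119/23387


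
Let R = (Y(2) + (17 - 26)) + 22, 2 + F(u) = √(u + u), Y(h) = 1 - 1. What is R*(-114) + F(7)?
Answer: -1484 + √14 ≈ -1480.3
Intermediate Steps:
Y(h) = 0
F(u) = -2 + √2*√u (F(u) = -2 + √(u + u) = -2 + √(2*u) = -2 + √2*√u)
R = 13 (R = (0 + (17 - 26)) + 22 = (0 - 9) + 22 = -9 + 22 = 13)
R*(-114) + F(7) = 13*(-114) + (-2 + √2*√7) = -1482 + (-2 + √14) = -1484 + √14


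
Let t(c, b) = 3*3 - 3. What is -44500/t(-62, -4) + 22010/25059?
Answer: -61944080/8353 ≈ -7415.8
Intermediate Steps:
t(c, b) = 6 (t(c, b) = 9 - 3 = 6)
-44500/t(-62, -4) + 22010/25059 = -44500/6 + 22010/25059 = -44500*⅙ + 22010*(1/25059) = -22250/3 + 22010/25059 = -61944080/8353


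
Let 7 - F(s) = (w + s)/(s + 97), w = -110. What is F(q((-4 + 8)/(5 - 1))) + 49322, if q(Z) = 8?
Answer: 1726549/35 ≈ 49330.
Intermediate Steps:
F(s) = 7 - (-110 + s)/(97 + s) (F(s) = 7 - (-110 + s)/(s + 97) = 7 - (-110 + s)/(97 + s))
F(q((-4 + 8)/(5 - 1))) + 49322 = 3*(263 + 2*8)/(97 + 8) + 49322 = 3*(263 + 16)/105 + 49322 = 3*(1/105)*279 + 49322 = 279/35 + 49322 = 1726549/35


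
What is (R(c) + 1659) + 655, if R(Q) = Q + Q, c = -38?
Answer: 2238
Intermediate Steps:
R(Q) = 2*Q
(R(c) + 1659) + 655 = (2*(-38) + 1659) + 655 = (-76 + 1659) + 655 = 1583 + 655 = 2238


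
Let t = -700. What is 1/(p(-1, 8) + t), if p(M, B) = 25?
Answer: -1/675 ≈ -0.0014815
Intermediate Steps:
1/(p(-1, 8) + t) = 1/(25 - 700) = 1/(-675) = -1/675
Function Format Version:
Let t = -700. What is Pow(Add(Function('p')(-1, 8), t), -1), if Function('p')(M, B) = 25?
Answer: Rational(-1, 675) ≈ -0.0014815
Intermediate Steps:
Pow(Add(Function('p')(-1, 8), t), -1) = Pow(Add(25, -700), -1) = Pow(-675, -1) = Rational(-1, 675)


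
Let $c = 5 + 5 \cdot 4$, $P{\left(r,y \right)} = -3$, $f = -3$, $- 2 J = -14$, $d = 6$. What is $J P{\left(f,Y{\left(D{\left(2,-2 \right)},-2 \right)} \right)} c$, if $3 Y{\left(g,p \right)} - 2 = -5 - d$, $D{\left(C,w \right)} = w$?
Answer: $-525$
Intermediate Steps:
$Y{\left(g,p \right)} = -3$ ($Y{\left(g,p \right)} = \frac{2}{3} + \frac{-5 - 6}{3} = \frac{2}{3} + \frac{1}{3} \left(-11\right) = \frac{2}{3} - \frac{11}{3} = -3$)
$J = 7$ ($J = \left(- \frac{1}{2}\right) \left(-14\right) = 7$)
$c = 25$ ($c = 5 + 20 = 25$)
$J P{\left(f,Y{\left(D{\left(2,-2 \right)},-2 \right)} \right)} c = 7 \left(-3\right) 25 = \left(-21\right) 25 = -525$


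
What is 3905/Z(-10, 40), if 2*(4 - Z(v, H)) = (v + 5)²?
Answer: -7810/17 ≈ -459.41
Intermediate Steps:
Z(v, H) = 4 - (5 + v)²/2 (Z(v, H) = 4 - (v + 5)²/2 = 4 - (5 + v)²/2)
3905/Z(-10, 40) = 3905/(4 - (5 - 10)²/2) = 3905/(4 - ½*(-5)²) = 3905/(4 - ½*25) = 3905/(4 - 25/2) = 3905/(-17/2) = 3905*(-2/17) = -7810/17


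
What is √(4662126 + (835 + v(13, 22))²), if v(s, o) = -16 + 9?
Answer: 3*√594190 ≈ 2312.5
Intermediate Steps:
v(s, o) = -7
√(4662126 + (835 + v(13, 22))²) = √(4662126 + (835 - 7)²) = √(4662126 + 828²) = √(4662126 + 685584) = √5347710 = 3*√594190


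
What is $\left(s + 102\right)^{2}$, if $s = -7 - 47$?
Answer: $2304$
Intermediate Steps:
$s = -54$ ($s = -7 - 47 = -54$)
$\left(s + 102\right)^{2} = \left(-54 + 102\right)^{2} = 48^{2} = 2304$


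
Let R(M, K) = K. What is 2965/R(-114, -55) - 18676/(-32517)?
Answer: -19077145/357687 ≈ -53.335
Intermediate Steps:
2965/R(-114, -55) - 18676/(-32517) = 2965/(-55) - 18676/(-32517) = 2965*(-1/55) - 18676*(-1/32517) = -593/11 + 18676/32517 = -19077145/357687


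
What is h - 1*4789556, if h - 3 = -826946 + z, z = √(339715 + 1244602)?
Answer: -5616499 + 7*√32333 ≈ -5.6152e+6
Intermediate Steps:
z = 7*√32333 (z = √1584317 = 7*√32333 ≈ 1258.7)
h = -826943 + 7*√32333 (h = 3 + (-826946 + 7*√32333) = -826943 + 7*√32333 ≈ -8.2568e+5)
h - 1*4789556 = (-826943 + 7*√32333) - 1*4789556 = (-826943 + 7*√32333) - 4789556 = -5616499 + 7*√32333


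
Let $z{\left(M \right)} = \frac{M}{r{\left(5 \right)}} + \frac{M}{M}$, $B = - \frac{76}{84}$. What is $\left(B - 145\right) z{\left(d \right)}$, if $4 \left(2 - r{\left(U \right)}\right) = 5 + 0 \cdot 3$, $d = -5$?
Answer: $\frac{52088}{63} \approx 826.79$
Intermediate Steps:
$r{\left(U \right)} = \frac{3}{4}$ ($r{\left(U \right)} = 2 - \frac{5 + 0 \cdot 3}{4} = 2 - \frac{5 + 0}{4} = 2 - \frac{5}{4} = \frac{3}{4}$)
$B = - \frac{19}{21}$ ($B = \left(-76\right) \frac{1}{84} = - \frac{19}{21} \approx -0.90476$)
$z{\left(M \right)} = 1 + \frac{4 M}{3}$ ($z{\left(M \right)} = \frac{M}{\frac{3}{4}} + \frac{M}{M} = M \frac{4}{3} + 1 = \frac{4 M}{3} + 1 = 1 + \frac{4 M}{3}$)
$\left(B - 145\right) z{\left(d \right)} = \left(- \frac{19}{21} - 145\right) \left(1 + \frac{4}{3} \left(-5\right)\right) = - \frac{3064 \left(1 - \frac{20}{3}\right)}{21} = \left(- \frac{3064}{21}\right) \left(- \frac{17}{3}\right) = \frac{52088}{63}$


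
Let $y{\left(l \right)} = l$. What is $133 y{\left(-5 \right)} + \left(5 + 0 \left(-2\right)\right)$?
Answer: $-660$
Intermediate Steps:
$133 y{\left(-5 \right)} + \left(5 + 0 \left(-2\right)\right) = 133 \left(-5\right) + \left(5 + 0 \left(-2\right)\right) = -665 + \left(5 + 0\right) = -665 + 5 = -660$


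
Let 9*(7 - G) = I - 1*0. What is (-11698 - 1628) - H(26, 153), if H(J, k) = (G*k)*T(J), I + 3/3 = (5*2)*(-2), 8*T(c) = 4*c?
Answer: -31890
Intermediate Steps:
T(c) = c/2 (T(c) = (4*c)/8 = c/2)
I = -21 (I = -1 + (5*2)*(-2) = -1 + 10*(-2) = -1 - 20 = -21)
G = 28/3 (G = 7 - (-21 - 1*0)/9 = 7 - (-21 + 0)/9 = 7 - 1/9*(-21) = 7 + 7/3 = 28/3 ≈ 9.3333)
H(J, k) = 14*J*k/3 (H(J, k) = (28*k/3)*(J/2) = 14*J*k/3)
(-11698 - 1628) - H(26, 153) = (-11698 - 1628) - 14*26*153/3 = -13326 - 1*18564 = -13326 - 18564 = -31890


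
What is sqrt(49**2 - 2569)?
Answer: 2*I*sqrt(42) ≈ 12.961*I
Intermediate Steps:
sqrt(49**2 - 2569) = sqrt(2401 - 2569) = sqrt(-168) = 2*I*sqrt(42)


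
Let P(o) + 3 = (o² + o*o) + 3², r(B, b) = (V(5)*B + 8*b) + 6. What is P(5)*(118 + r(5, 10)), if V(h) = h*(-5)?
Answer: 4424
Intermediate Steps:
V(h) = -5*h
r(B, b) = 6 - 25*B + 8*b (r(B, b) = ((-5*5)*B + 8*b) + 6 = (-25*B + 8*b) + 6 = 6 - 25*B + 8*b)
P(o) = 6 + 2*o² (P(o) = -3 + ((o² + o*o) + 3²) = -3 + ((o² + o²) + 9) = -3 + (2*o² + 9) = -3 + (9 + 2*o²) = 6 + 2*o²)
P(5)*(118 + r(5, 10)) = (6 + 2*5²)*(118 + (6 - 25*5 + 8*10)) = (6 + 2*25)*(118 + (6 - 125 + 80)) = (6 + 50)*(118 - 39) = 56*79 = 4424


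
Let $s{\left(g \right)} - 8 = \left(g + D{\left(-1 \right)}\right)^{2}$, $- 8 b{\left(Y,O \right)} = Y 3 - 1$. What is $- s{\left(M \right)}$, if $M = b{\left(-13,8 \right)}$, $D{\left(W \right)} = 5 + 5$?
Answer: $-233$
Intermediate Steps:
$D{\left(W \right)} = 10$
$b{\left(Y,O \right)} = \frac{1}{8} - \frac{3 Y}{8}$ ($b{\left(Y,O \right)} = - \frac{Y 3 - 1}{8} = - \frac{3 Y - 1}{8} = - \frac{-1 + 3 Y}{8} = \frac{1}{8} - \frac{3 Y}{8}$)
$M = 5$ ($M = \frac{1}{8} - - \frac{39}{8} = \frac{1}{8} + \frac{39}{8} = 5$)
$s{\left(g \right)} = 8 + \left(10 + g\right)^{2}$ ($s{\left(g \right)} = 8 + \left(g + 10\right)^{2} = 8 + \left(10 + g\right)^{2}$)
$- s{\left(M \right)} = - (8 + \left(10 + 5\right)^{2}) = - (8 + 15^{2}) = - (8 + 225) = \left(-1\right) 233 = -233$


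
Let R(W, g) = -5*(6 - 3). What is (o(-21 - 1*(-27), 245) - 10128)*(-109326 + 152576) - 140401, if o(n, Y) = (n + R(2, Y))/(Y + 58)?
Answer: -44255946251/101 ≈ -4.3818e+8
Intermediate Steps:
R(W, g) = -15 (R(W, g) = -5*3 = -15)
o(n, Y) = (-15 + n)/(58 + Y) (o(n, Y) = (n - 15)/(Y + 58) = (-15 + n)/(58 + Y))
(o(-21 - 1*(-27), 245) - 10128)*(-109326 + 152576) - 140401 = ((-15 + (-21 - 1*(-27)))/(58 + 245) - 10128)*(-109326 + 152576) - 140401 = ((-15 + (-21 + 27))/303 - 10128)*43250 - 140401 = ((-15 + 6)/303 - 10128)*43250 - 140401 = ((1/303)*(-9) - 10128)*43250 - 140401 = (-3/101 - 10128)*43250 - 140401 = -1022931/101*43250 - 140401 = -44241765750/101 - 140401 = -44255946251/101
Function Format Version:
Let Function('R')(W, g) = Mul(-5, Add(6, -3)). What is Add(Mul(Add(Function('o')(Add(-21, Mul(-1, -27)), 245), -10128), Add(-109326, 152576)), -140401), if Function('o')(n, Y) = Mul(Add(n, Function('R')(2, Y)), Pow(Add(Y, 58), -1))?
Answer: Rational(-44255946251, 101) ≈ -4.3818e+8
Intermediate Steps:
Function('R')(W, g) = -15 (Function('R')(W, g) = Mul(-5, 3) = -15)
Function('o')(n, Y) = Mul(Pow(Add(58, Y), -1), Add(-15, n)) (Function('o')(n, Y) = Mul(Add(n, -15), Pow(Add(Y, 58), -1)) = Mul(Add(-15, n), Pow(Add(58, Y), -1)) = Mul(Pow(Add(58, Y), -1), Add(-15, n)))
Add(Mul(Add(Function('o')(Add(-21, Mul(-1, -27)), 245), -10128), Add(-109326, 152576)), -140401) = Add(Mul(Add(Mul(Pow(Add(58, 245), -1), Add(-15, Add(-21, Mul(-1, -27)))), -10128), Add(-109326, 152576)), -140401) = Add(Mul(Add(Mul(Pow(303, -1), Add(-15, Add(-21, 27))), -10128), 43250), -140401) = Add(Mul(Add(Mul(Rational(1, 303), Add(-15, 6)), -10128), 43250), -140401) = Add(Mul(Add(Mul(Rational(1, 303), -9), -10128), 43250), -140401) = Add(Mul(Add(Rational(-3, 101), -10128), 43250), -140401) = Add(Mul(Rational(-1022931, 101), 43250), -140401) = Add(Rational(-44241765750, 101), -140401) = Rational(-44255946251, 101)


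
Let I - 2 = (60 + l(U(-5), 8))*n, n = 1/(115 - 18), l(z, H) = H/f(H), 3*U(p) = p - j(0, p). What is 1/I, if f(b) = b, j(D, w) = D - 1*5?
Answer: 97/255 ≈ 0.38039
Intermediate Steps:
j(D, w) = -5 + D (j(D, w) = D - 5 = -5 + D)
U(p) = 5/3 + p/3 (U(p) = (p - (-5 + 0))/3 = (p - 1*(-5))/3 = (p + 5)/3 = (5 + p)/3 = 5/3 + p/3)
l(z, H) = 1 (l(z, H) = H/H = 1)
n = 1/97 ≈ 0.010309
I = 255/97 (I = 2 + (60 + 1)*(1/97) = 2 + 61*(1/97) = 2 + 61/97 = 255/97 ≈ 2.6289)
1/I = 1/(255/97) = 97/255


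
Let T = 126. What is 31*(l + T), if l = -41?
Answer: 2635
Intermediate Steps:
31*(l + T) = 31*(-41 + 126) = 31*85 = 2635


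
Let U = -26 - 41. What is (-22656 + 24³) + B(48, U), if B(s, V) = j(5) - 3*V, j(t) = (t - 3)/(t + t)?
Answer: -43154/5 ≈ -8630.8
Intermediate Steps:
U = -67
j(t) = (-3 + t)/(2*t) (j(t) = (-3 + t)/((2*t)) = (-3 + t)*(1/(2*t)) = (-3 + t)/(2*t))
B(s, V) = ⅕ - 3*V (B(s, V) = (½)*(-3 + 5)/5 - 3*V = (½)*(⅕)*2 - 3*V = ⅕ - 3*V)
(-22656 + 24³) + B(48, U) = (-22656 + 24³) + (⅕ - 3*(-67)) = (-22656 + 13824) + (⅕ + 201) = -8832 + 1006/5 = -43154/5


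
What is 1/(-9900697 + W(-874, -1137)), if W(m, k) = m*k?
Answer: -1/8906959 ≈ -1.1227e-7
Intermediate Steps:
W(m, k) = k*m
1/(-9900697 + W(-874, -1137)) = 1/(-9900697 - 1137*(-874)) = 1/(-9900697 + 993738) = 1/(-8906959) = -1/8906959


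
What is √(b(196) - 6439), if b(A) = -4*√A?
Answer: I*√6495 ≈ 80.592*I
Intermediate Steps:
√(b(196) - 6439) = √(-4*√196 - 6439) = √(-4*14 - 6439) = √(-56 - 6439) = √(-6495) = I*√6495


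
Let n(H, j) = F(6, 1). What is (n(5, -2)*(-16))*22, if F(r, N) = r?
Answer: -2112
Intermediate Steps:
n(H, j) = 6
(n(5, -2)*(-16))*22 = (6*(-16))*22 = -96*22 = -2112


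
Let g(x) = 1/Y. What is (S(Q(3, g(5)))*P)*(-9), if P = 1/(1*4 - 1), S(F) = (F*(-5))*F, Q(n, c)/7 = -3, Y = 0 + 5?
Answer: 6615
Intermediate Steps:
Y = 5
g(x) = ⅕ (g(x) = 1/5 = ⅕)
Q(n, c) = -21 (Q(n, c) = 7*(-3) = -21)
S(F) = -5*F² (S(F) = (-5*F)*F = -5*F²)
P = ⅓ (P = 1/(4 - 1) = 1/3 = ⅓ ≈ 0.33333)
(S(Q(3, g(5)))*P)*(-9) = (-5*(-21)²*(⅓))*(-9) = (-5*441*(⅓))*(-9) = -2205*⅓*(-9) = -735*(-9) = 6615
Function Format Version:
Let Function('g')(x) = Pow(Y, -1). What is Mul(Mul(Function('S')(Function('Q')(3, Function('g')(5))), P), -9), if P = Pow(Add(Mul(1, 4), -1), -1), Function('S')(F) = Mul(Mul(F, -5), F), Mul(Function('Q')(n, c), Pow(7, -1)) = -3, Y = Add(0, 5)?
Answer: 6615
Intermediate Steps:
Y = 5
Function('g')(x) = Rational(1, 5) (Function('g')(x) = Pow(5, -1) = Rational(1, 5))
Function('Q')(n, c) = -21 (Function('Q')(n, c) = Mul(7, -3) = -21)
Function('S')(F) = Mul(-5, Pow(F, 2)) (Function('S')(F) = Mul(Mul(-5, F), F) = Mul(-5, Pow(F, 2)))
P = Rational(1, 3) (P = Pow(Add(4, -1), -1) = Pow(3, -1) = Rational(1, 3) ≈ 0.33333)
Mul(Mul(Function('S')(Function('Q')(3, Function('g')(5))), P), -9) = Mul(Mul(Mul(-5, Pow(-21, 2)), Rational(1, 3)), -9) = Mul(Mul(Mul(-5, 441), Rational(1, 3)), -9) = Mul(Mul(-2205, Rational(1, 3)), -9) = Mul(-735, -9) = 6615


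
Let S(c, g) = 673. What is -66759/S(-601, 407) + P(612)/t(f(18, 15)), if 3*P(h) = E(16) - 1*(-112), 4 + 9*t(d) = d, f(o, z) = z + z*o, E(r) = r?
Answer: -18500847/189113 ≈ -97.830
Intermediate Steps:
f(o, z) = z + o*z
t(d) = -4/9 + d/9
P(h) = 128/3 (P(h) = (16 - 1*(-112))/3 = (16 + 112)/3 = (⅓)*128 = 128/3)
-66759/S(-601, 407) + P(612)/t(f(18, 15)) = -66759/673 + 128/(3*(-4/9 + (15*(1 + 18))/9)) = -66759*1/673 + 128/(3*(-4/9 + (15*19)/9)) = -66759/673 + 128/(3*(-4/9 + (⅑)*285)) = -66759/673 + 128/(3*(-4/9 + 95/3)) = -66759/673 + 128/(3*(281/9)) = -66759/673 + (128/3)*(9/281) = -66759/673 + 384/281 = -18500847/189113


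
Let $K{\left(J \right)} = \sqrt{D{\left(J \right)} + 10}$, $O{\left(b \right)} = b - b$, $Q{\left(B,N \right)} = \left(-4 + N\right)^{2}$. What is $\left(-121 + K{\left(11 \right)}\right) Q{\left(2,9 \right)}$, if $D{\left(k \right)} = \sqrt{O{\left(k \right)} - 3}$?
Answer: $-3025 + 25 \sqrt{10 + i \sqrt{3}} \approx -2945.6 + 6.8212 i$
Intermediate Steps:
$O{\left(b \right)} = 0$
$D{\left(k \right)} = i \sqrt{3}$ ($D{\left(k \right)} = \sqrt{0 - 3} = \sqrt{-3} = i \sqrt{3}$)
$K{\left(J \right)} = \sqrt{10 + i \sqrt{3}}$ ($K{\left(J \right)} = \sqrt{i \sqrt{3} + 10} = \sqrt{10 + i \sqrt{3}}$)
$\left(-121 + K{\left(11 \right)}\right) Q{\left(2,9 \right)} = \left(-121 + \sqrt{10 + i \sqrt{3}}\right) \left(-4 + 9\right)^{2} = \left(-121 + \sqrt{10 + i \sqrt{3}}\right) 5^{2} = \left(-121 + \sqrt{10 + i \sqrt{3}}\right) 25 = -3025 + 25 \sqrt{10 + i \sqrt{3}}$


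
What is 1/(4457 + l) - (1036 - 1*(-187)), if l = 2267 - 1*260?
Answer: -7905471/6464 ≈ -1223.0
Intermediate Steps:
l = 2007 (l = 2267 - 260 = 2007)
1/(4457 + l) - (1036 - 1*(-187)) = 1/(4457 + 2007) - (1036 - 1*(-187)) = 1/6464 - (1036 + 187) = 1/6464 - 1*1223 = 1/6464 - 1223 = -7905471/6464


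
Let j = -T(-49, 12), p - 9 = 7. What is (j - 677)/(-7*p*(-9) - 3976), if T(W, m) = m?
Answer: 13/56 ≈ 0.23214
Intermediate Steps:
p = 16 (p = 9 + 7 = 16)
j = -12 (j = -1*12 = -12)
(j - 677)/(-7*p*(-9) - 3976) = (-12 - 677)/(-7*16*(-9) - 3976) = -689/(-112*(-9) - 3976) = -689/(1008 - 3976) = -689/(-2968) = -689*(-1/2968) = 13/56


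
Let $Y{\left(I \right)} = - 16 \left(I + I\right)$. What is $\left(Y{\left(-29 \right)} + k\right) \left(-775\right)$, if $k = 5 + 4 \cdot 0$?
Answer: $-723075$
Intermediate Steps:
$Y{\left(I \right)} = - 32 I$ ($Y{\left(I \right)} = - 16 \cdot 2 I = - 32 I$)
$k = 5$ ($k = 5 + 0 = 5$)
$\left(Y{\left(-29 \right)} + k\right) \left(-775\right) = \left(\left(-32\right) \left(-29\right) + 5\right) \left(-775\right) = \left(928 + 5\right) \left(-775\right) = 933 \left(-775\right) = -723075$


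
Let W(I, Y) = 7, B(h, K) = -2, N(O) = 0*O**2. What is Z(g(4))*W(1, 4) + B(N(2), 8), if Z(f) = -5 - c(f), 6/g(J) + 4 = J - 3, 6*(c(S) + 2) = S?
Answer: -62/3 ≈ -20.667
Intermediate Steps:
N(O) = 0
c(S) = -2 + S/6
g(J) = 6/(-7 + J) (g(J) = 6/(-4 + (J - 3)) = 6/(-4 + (-3 + J)) = 6/(-7 + J))
Z(f) = -3 - f/6 (Z(f) = -5 - (-2 + f/6) = -5 + (2 - f/6) = -3 - f/6)
Z(g(4))*W(1, 4) + B(N(2), 8) = (-3 - 1/(-7 + 4))*7 - 2 = (-3 - 1/(-3))*7 - 2 = (-3 - (-1)/3)*7 - 2 = (-3 - 1/6*(-2))*7 - 2 = (-3 + 1/3)*7 - 2 = -8/3*7 - 2 = -56/3 - 2 = -62/3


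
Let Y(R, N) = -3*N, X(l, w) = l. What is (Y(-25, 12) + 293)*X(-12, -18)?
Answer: -3084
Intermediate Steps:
(Y(-25, 12) + 293)*X(-12, -18) = (-3*12 + 293)*(-12) = (-36 + 293)*(-12) = 257*(-12) = -3084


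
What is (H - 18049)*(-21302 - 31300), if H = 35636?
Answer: -925111374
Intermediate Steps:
(H - 18049)*(-21302 - 31300) = (35636 - 18049)*(-21302 - 31300) = 17587*(-52602) = -925111374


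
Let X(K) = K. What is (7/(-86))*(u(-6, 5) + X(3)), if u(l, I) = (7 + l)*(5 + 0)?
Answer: -28/43 ≈ -0.65116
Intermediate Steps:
u(l, I) = 35 + 5*l (u(l, I) = (7 + l)*5 = 35 + 5*l)
(7/(-86))*(u(-6, 5) + X(3)) = (7/(-86))*((35 + 5*(-6)) + 3) = (7*(-1/86))*((35 - 30) + 3) = -7*(5 + 3)/86 = -7/86*8 = -28/43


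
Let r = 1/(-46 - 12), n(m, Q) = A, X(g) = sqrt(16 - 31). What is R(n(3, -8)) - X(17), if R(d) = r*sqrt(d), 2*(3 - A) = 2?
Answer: -sqrt(2)/58 - I*sqrt(15) ≈ -0.024383 - 3.873*I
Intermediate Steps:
X(g) = I*sqrt(15) (X(g) = sqrt(-15) = I*sqrt(15))
A = 2 (A = 3 - 1/2*2 = 3 - 1 = 2)
n(m, Q) = 2
r = -1/58 (r = 1/(-58) = -1/58 ≈ -0.017241)
R(d) = -sqrt(d)/58
R(n(3, -8)) - X(17) = -sqrt(2)/58 - I*sqrt(15)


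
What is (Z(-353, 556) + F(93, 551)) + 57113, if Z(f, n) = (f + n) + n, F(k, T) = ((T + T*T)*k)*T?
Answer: 15585718808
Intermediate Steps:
F(k, T) = T*k*(T + T²) (F(k, T) = ((T + T²)*k)*T = (k*(T + T²))*T = T*k*(T + T²))
Z(f, n) = f + 2*n
(Z(-353, 556) + F(93, 551)) + 57113 = ((-353 + 2*556) + 93*551²*(1 + 551)) + 57113 = ((-353 + 1112) + 93*303601*552) + 57113 = (759 + 15585660936) + 57113 = 15585661695 + 57113 = 15585718808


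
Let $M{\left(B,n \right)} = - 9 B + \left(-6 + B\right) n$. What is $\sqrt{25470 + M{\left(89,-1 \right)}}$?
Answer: $\sqrt{24586} \approx 156.8$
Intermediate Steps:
$M{\left(B,n \right)} = - 9 B + n \left(-6 + B\right)$
$\sqrt{25470 + M{\left(89,-1 \right)}} = \sqrt{25470 - 884} = \sqrt{24586}$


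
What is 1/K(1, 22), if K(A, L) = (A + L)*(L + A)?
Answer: 1/529 ≈ 0.0018904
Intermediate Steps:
K(A, L) = (A + L)² (K(A, L) = (A + L)*(A + L) = (A + L)²)
1/K(1, 22) = 1/((1 + 22)²) = 1/(23²) = 1/529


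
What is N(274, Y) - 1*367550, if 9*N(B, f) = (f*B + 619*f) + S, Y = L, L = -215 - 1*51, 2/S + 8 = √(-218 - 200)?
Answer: -284820872/723 - I*√418/2169 ≈ -3.9394e+5 - 0.009426*I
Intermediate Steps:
S = 2/(-8 + I*√418) (S = 2/(-8 + √(-218 - 200)) = 2/(-8 + √(-418)) = 2/(-8 + I*√418) ≈ -0.033195 - 0.084834*I)
L = -266 (L = -215 - 51 = -266)
Y = -266
N(B, f) = -8/2169 + 619*f/9 - I*√418/2169 + B*f/9 (N(B, f) = ((f*B + 619*f) + (-8/241 - I*√418/241))/9 = ((B*f + 619*f) + (-8/241 - I*√418/241))/9 = ((619*f + B*f) + (-8/241 - I*√418/241))/9 = (-8/241 + 619*f + B*f - I*√418/241)/9 = -8/2169 + 619*f/9 - I*√418/2169 + B*f/9)
N(274, Y) - 1*367550 = (-8/2169 + (619/9)*(-266) - I*√418/2169 + (⅑)*274*(-266)) - 1*367550 = (-8/2169 - 164654/9 - I*√418/2169 - 72884/9) - 367550 = (-19082222/723 - I*√418/2169) - 367550 = -284820872/723 - I*√418/2169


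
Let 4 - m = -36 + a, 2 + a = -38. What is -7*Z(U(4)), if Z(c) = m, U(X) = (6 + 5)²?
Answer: -560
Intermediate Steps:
a = -40 (a = -2 - 38 = -40)
m = 80 (m = 4 - (-36 - 40) = 4 - 1*(-76) = 4 + 76 = 80)
U(X) = 121 (U(X) = 11² = 121)
Z(c) = 80
-7*Z(U(4)) = -7*80 = -560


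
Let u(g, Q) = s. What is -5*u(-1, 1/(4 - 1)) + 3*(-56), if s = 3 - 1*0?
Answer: -183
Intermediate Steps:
s = 3 (s = 3 + 0 = 3)
u(g, Q) = 3
-5*u(-1, 1/(4 - 1)) + 3*(-56) = -5*3 + 3*(-56) = -15 - 168 = -183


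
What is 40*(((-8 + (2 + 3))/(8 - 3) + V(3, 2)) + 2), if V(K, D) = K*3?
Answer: 416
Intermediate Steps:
V(K, D) = 3*K
40*(((-8 + (2 + 3))/(8 - 3) + V(3, 2)) + 2) = 40*(((-8 + (2 + 3))/(8 - 3) + 3*3) + 2) = 40*(((-8 + 5)/5 + 9) + 2) = 40*((-3*⅕ + 9) + 2) = 40*((-⅗ + 9) + 2) = 40*(42/5 + 2) = 40*(52/5) = 416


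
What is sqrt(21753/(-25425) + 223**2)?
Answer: 6*sqrt(440957414)/565 ≈ 223.00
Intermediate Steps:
sqrt(21753/(-25425) + 223**2) = sqrt(21753*(-1/25425) + 49729) = sqrt(-2417/2825 + 49729) = sqrt(140482008/2825) = 6*sqrt(440957414)/565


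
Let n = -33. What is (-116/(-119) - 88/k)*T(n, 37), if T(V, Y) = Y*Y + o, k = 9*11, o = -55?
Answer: 13432/119 ≈ 112.87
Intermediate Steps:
k = 99
T(V, Y) = -55 + Y² (T(V, Y) = Y*Y - 55 = Y² - 55 = -55 + Y²)
(-116/(-119) - 88/k)*T(n, 37) = (-116/(-119) - 88/99)*(-55 + 37²) = (-116*(-1/119) - 88*1/99)*(-55 + 1369) = (116/119 - 8/9)*1314 = (92/1071)*1314 = 13432/119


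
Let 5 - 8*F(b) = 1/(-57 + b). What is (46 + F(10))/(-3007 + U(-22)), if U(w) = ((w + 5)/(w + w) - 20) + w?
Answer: -32142/2101511 ≈ -0.015295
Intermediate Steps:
F(b) = 5/8 - 1/(8*(-57 + b))
U(w) = -20 + w + (5 + w)/(2*w) (U(w) = ((5 + w)/((2*w)) - 20) + w = ((5 + w)*(1/(2*w)) - 20) + w = ((5 + w)/(2*w) - 20) + w = (-20 + (5 + w)/(2*w)) + w = -20 + w + (5 + w)/(2*w))
(46 + F(10))/(-3007 + U(-22)) = (46 + (-286 + 5*10)/(8*(-57 + 10)))/(-3007 + (-39/2 - 22 + (5/2)/(-22))) = (46 + (⅛)*(-286 + 50)/(-47))/(-3007 + (-39/2 - 22 + (5/2)*(-1/22))) = (46 + (⅛)*(-1/47)*(-236))/(-3007 + (-39/2 - 22 - 5/44)) = (46 + 59/94)/(-3007 - 1831/44) = 4383/(94*(-134139/44)) = (4383/94)*(-44/134139) = -32142/2101511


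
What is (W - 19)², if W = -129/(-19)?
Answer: 53824/361 ≈ 149.10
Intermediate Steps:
W = 129/19 (W = -129*(-1/19) = 129/19 ≈ 6.7895)
(W - 19)² = (129/19 - 19)² = (-232/19)² = 53824/361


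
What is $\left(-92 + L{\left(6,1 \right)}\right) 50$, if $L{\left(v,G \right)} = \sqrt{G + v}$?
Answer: $-4600 + 50 \sqrt{7} \approx -4467.7$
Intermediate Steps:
$\left(-92 + L{\left(6,1 \right)}\right) 50 = \left(-92 + \sqrt{1 + 6}\right) 50 = \left(-92 + \sqrt{7}\right) 50 = -4600 + 50 \sqrt{7}$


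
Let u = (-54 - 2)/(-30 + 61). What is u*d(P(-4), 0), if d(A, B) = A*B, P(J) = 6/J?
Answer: 0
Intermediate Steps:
u = -56/31 ≈ -1.8065
u*d(P(-4), 0) = -56*6/(-4)*0/31 = -56*6*(-¼)*0/31 = -(-84)*0/31 = -56/31*0 = 0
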